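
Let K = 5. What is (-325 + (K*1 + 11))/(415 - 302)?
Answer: -309/113 ≈ -2.7345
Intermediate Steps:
(-325 + (K*1 + 11))/(415 - 302) = (-325 + (5*1 + 11))/(415 - 302) = (-325 + (5 + 11))/113 = (-325 + 16)*(1/113) = -309*1/113 = -309/113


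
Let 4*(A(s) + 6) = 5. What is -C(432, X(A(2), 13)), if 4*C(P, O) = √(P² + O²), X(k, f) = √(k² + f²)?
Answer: -7*√61001/16 ≈ -108.06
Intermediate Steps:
A(s) = -19/4 (A(s) = -6 + (¼)*5 = -6 + 5/4 = -19/4)
X(k, f) = √(f² + k²)
C(P, O) = √(O² + P²)/4 (C(P, O) = √(P² + O²)/4 = √(O² + P²)/4)
-C(432, X(A(2), 13)) = -√((√(13² + (-19/4)²))² + 432²)/4 = -√((√(169 + 361/16))² + 186624)/4 = -√((√(3065/16))² + 186624)/4 = -√((√3065/4)² + 186624)/4 = -√(3065/16 + 186624)/4 = -√(2989049/16)/4 = -7*√61001/4/4 = -7*√61001/16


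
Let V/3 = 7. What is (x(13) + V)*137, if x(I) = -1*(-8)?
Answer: 3973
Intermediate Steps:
V = 21 (V = 3*7 = 21)
x(I) = 8
(x(13) + V)*137 = (8 + 21)*137 = 29*137 = 3973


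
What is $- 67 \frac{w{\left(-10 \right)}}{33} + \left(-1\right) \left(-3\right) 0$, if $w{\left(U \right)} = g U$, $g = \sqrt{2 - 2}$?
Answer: $0$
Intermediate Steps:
$g = 0$ ($g = \sqrt{0} = 0$)
$w{\left(U \right)} = 0$ ($w{\left(U \right)} = 0 U = 0$)
$- 67 \frac{w{\left(-10 \right)}}{33} + \left(-1\right) \left(-3\right) 0 = - 67 \cdot \frac{0}{33} + \left(-1\right) \left(-3\right) 0 = - 67 \cdot 0 \cdot \frac{1}{33} + 3 \cdot 0 = \left(-67\right) 0 + 0 = 0 + 0 = 0$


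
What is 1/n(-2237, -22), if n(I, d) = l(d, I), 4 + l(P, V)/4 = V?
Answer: -1/8964 ≈ -0.00011156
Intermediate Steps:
l(P, V) = -16 + 4*V
n(I, d) = -16 + 4*I
1/n(-2237, -22) = 1/(-16 + 4*(-2237)) = 1/(-16 - 8948) = 1/(-8964) = -1/8964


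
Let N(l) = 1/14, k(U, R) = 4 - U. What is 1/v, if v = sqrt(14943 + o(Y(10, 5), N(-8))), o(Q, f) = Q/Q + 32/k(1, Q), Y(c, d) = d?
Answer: sqrt(2103)/5608 ≈ 0.0081773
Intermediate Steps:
N(l) = 1/14
o(Q, f) = 35/3 (o(Q, f) = Q/Q + 32/(4 - 1*1) = 1 + 32/(4 - 1) = 1 + 32/3 = 35/3)
v = 8*sqrt(2103)/3 (v = sqrt(14943 + 35/3) = sqrt(44864/3) = 8*sqrt(2103)/3 ≈ 122.29)
1/v = 1/(8*sqrt(2103)/3) = sqrt(2103)/5608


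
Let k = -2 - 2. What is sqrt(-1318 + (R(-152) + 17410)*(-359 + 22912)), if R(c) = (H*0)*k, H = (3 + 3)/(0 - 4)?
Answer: 2*sqrt(98161603) ≈ 19815.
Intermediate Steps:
H = -3/2 (H = 6/(-4) = 6*(-1/4) = -3/2 ≈ -1.5000)
k = -4
R(c) = 0 (R(c) = -3/2*0*(-4) = 0*(-4) = 0)
sqrt(-1318 + (R(-152) + 17410)*(-359 + 22912)) = sqrt(-1318 + (0 + 17410)*(-359 + 22912)) = sqrt(-1318 + 17410*22553) = sqrt(-1318 + 392647730) = sqrt(392646412) = 2*sqrt(98161603)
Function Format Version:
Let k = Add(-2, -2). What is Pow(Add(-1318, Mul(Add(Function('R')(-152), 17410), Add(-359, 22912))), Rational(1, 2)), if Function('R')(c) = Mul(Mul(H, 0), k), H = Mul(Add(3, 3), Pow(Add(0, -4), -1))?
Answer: Mul(2, Pow(98161603, Rational(1, 2))) ≈ 19815.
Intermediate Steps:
H = Rational(-3, 2) (H = Mul(6, Pow(-4, -1)) = Mul(6, Rational(-1, 4)) = Rational(-3, 2) ≈ -1.5000)
k = -4
Function('R')(c) = 0 (Function('R')(c) = Mul(Mul(Rational(-3, 2), 0), -4) = Mul(0, -4) = 0)
Pow(Add(-1318, Mul(Add(Function('R')(-152), 17410), Add(-359, 22912))), Rational(1, 2)) = Pow(Add(-1318, Mul(Add(0, 17410), Add(-359, 22912))), Rational(1, 2)) = Pow(Add(-1318, Mul(17410, 22553)), Rational(1, 2)) = Pow(Add(-1318, 392647730), Rational(1, 2)) = Pow(392646412, Rational(1, 2)) = Mul(2, Pow(98161603, Rational(1, 2)))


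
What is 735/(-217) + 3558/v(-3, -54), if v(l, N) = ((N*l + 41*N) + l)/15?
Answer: -124683/4247 ≈ -29.358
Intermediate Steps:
v(l, N) = l/15 + 41*N/15 + N*l/15 (v(l, N) = ((41*N + N*l) + l)*(1/15) = (l + 41*N + N*l)*(1/15) = l/15 + 41*N/15 + N*l/15)
735/(-217) + 3558/v(-3, -54) = 735/(-217) + 3558/((1/15)*(-3) + (41/15)*(-54) + (1/15)*(-54)*(-3)) = 735*(-1/217) + 3558/(-⅕ - 738/5 + 54/5) = -105/31 + 3558/(-137) = -105/31 + 3558*(-1/137) = -105/31 - 3558/137 = -124683/4247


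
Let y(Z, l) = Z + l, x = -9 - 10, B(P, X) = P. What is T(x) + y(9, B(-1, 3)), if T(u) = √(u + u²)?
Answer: 8 + 3*√38 ≈ 26.493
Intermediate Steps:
x = -19
T(x) + y(9, B(-1, 3)) = √(-19*(1 - 19)) + (9 - 1) = √(-19*(-18)) + 8 = √342 + 8 = 3*√38 + 8 = 8 + 3*√38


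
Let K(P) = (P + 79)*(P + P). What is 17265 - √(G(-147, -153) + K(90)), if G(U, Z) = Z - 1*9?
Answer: 17265 - 123*√2 ≈ 17091.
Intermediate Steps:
G(U, Z) = -9 + Z (G(U, Z) = Z - 9 = -9 + Z)
K(P) = 2*P*(79 + P) (K(P) = (79 + P)*(2*P) = 2*P*(79 + P))
17265 - √(G(-147, -153) + K(90)) = 17265 - √((-9 - 153) + 2*90*(79 + 90)) = 17265 - √(-162 + 2*90*169) = 17265 - √(-162 + 30420) = 17265 - √30258 = 17265 - 123*√2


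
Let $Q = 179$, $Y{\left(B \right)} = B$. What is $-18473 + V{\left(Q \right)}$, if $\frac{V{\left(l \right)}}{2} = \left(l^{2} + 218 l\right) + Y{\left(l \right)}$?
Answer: $124011$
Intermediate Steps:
$V{\left(l \right)} = 2 l^{2} + 438 l$ ($V{\left(l \right)} = 2 \left(\left(l^{2} + 218 l\right) + l\right) = 2 \left(l^{2} + 219 l\right) = 2 l^{2} + 438 l$)
$-18473 + V{\left(Q \right)} = -18473 + 2 \cdot 179 \left(219 + 179\right) = -18473 + 2 \cdot 179 \cdot 398 = -18473 + 142484 = 124011$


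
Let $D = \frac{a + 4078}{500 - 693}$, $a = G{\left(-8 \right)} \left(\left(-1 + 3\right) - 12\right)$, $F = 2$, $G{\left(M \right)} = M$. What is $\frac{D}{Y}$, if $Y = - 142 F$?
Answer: $\frac{2079}{27406} \approx 0.075859$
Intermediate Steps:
$a = 80$ ($a = - 8 \left(\left(-1 + 3\right) - 12\right) = - 8 \left(2 - 12\right) = \left(-8\right) \left(-10\right) = 80$)
$D = - \frac{4158}{193}$ ($D = \frac{80 + 4078}{500 - 693} = \frac{4158}{-193} = 4158 \left(- \frac{1}{193}\right) = - \frac{4158}{193} \approx -21.544$)
$Y = -284$ ($Y = \left(-142\right) 2 = -284$)
$\frac{D}{Y} = - \frac{4158}{193 \left(-284\right)} = \left(- \frac{4158}{193}\right) \left(- \frac{1}{284}\right) = \frac{2079}{27406}$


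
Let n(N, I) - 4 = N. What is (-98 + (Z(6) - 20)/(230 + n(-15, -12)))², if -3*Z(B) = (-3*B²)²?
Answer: 643636900/47961 ≈ 13420.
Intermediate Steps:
n(N, I) = 4 + N
Z(B) = -3*B⁴ (Z(B) = -9*B⁴/3 = -3*B⁴)
(-98 + (Z(6) - 20)/(230 + n(-15, -12)))² = (-98 + (-3*6⁴ - 20)/(230 + (4 - 15)))² = (-98 + (-3*1296 - 20)/(230 - 11))² = (-98 + (-3888 - 20)/219)² = (-98 - 3908*1/219)² = (-98 - 3908/219)² = (-25370/219)² = 643636900/47961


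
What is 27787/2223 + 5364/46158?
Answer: 215752753/17101539 ≈ 12.616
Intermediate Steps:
27787/2223 + 5364/46158 = 27787*(1/2223) + 5364*(1/46158) = 27787/2223 + 894/7693 = 215752753/17101539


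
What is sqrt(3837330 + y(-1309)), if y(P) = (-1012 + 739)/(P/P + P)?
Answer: sqrt(182365280839)/218 ≈ 1958.9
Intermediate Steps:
y(P) = -273/(1 + P)
sqrt(3837330 + y(-1309)) = sqrt(3837330 - 273/(1 - 1309)) = sqrt(3837330 - 273/(-1308)) = sqrt(3837330 - 273*(-1/1308)) = sqrt(3837330 + 91/436) = sqrt(1673075971/436) = sqrt(182365280839)/218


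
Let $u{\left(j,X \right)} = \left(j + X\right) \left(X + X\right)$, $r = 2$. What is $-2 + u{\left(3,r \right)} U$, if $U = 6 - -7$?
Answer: $258$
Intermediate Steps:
$u{\left(j,X \right)} = 2 X \left(X + j\right)$ ($u{\left(j,X \right)} = \left(X + j\right) 2 X = 2 X \left(X + j\right)$)
$U = 13$ ($U = 6 + 7 = 13$)
$-2 + u{\left(3,r \right)} U = -2 + 2 \cdot 2 \left(2 + 3\right) 13 = -2 + 2 \cdot 2 \cdot 5 \cdot 13 = -2 + 20 \cdot 13 = -2 + 260 = 258$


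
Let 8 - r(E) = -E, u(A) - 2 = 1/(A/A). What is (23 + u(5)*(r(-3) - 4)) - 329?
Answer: -303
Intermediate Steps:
u(A) = 3 (u(A) = 2 + 1/(A/A) = 2 + 1/1 = 2 + 1 = 3)
r(E) = 8 + E (r(E) = 8 - (-1)*E = 8 + E)
(23 + u(5)*(r(-3) - 4)) - 329 = (23 + 3*((8 - 3) - 4)) - 329 = (23 + 3*(5 - 4)) - 329 = (23 + 3*1) - 329 = (23 + 3) - 329 = 26 - 329 = -303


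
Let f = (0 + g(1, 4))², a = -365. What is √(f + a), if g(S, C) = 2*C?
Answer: I*√301 ≈ 17.349*I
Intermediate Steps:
f = 64 (f = (0 + 2*4)² = (0 + 8)² = 8² = 64)
√(f + a) = √(64 - 365) = √(-301) = I*√301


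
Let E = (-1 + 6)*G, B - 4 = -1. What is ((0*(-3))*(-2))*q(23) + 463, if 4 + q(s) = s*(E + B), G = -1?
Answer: 463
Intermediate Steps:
B = 3 (B = 4 - 1 = 3)
E = -5 (E = (-1 + 6)*(-1) = 5*(-1) = -5)
q(s) = -4 - 2*s (q(s) = -4 + s*(-5 + 3) = -4 + s*(-2) = -4 - 2*s)
((0*(-3))*(-2))*q(23) + 463 = ((0*(-3))*(-2))*(-4 - 2*23) + 463 = (0*(-2))*(-4 - 46) + 463 = 0*(-50) + 463 = 0 + 463 = 463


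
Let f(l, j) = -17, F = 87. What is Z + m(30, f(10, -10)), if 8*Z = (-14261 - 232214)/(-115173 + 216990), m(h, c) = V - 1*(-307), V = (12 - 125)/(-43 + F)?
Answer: 2724966205/8959896 ≈ 304.13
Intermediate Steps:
V = -113/44 (V = (12 - 125)/(-43 + 87) = -113/44 ≈ -2.5682)
m(h, c) = 13395/44 (m(h, c) = -113/44 - 1*(-307) = -113/44 + 307 = 13395/44)
Z = -246475/814536 (Z = ((-14261 - 232214)/(-115173 + 216990))/8 = (-246475/101817)/8 = (-246475*1/101817)/8 = (⅛)*(-246475/101817) = -246475/814536 ≈ -0.30260)
Z + m(30, f(10, -10)) = -246475/814536 + 13395/44 = 2724966205/8959896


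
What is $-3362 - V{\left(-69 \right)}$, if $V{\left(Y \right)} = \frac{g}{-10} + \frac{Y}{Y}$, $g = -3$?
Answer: $- \frac{33633}{10} \approx -3363.3$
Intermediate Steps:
$V{\left(Y \right)} = \frac{13}{10}$ ($V{\left(Y \right)} = - \frac{3}{-10} + \frac{Y}{Y} = \left(-3\right) \left(- \frac{1}{10}\right) + 1 = \frac{3}{10} + 1 = \frac{13}{10}$)
$-3362 - V{\left(-69 \right)} = -3362 - \frac{13}{10} = - \frac{33633}{10}$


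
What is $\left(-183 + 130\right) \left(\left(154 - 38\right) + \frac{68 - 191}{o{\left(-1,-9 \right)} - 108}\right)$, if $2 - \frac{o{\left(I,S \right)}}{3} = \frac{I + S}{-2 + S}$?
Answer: $- \frac{2384735}{384} \approx -6210.3$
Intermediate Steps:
$o{\left(I,S \right)} = 6 - \frac{3 \left(I + S\right)}{-2 + S}$ ($o{\left(I,S \right)} = 6 - 3 \frac{I + S}{-2 + S} = 6 - \frac{3 \left(I + S\right)}{-2 + S}$)
$\left(-183 + 130\right) \left(\left(154 - 38\right) + \frac{68 - 191}{o{\left(-1,-9 \right)} - 108}\right) = \left(-183 + 130\right) \left(\left(154 - 38\right) + \frac{68 - 191}{\frac{3 \left(-4 - 9 - -1\right)}{-2 - 9} - 108}\right) = - 53 \left(116 - \frac{123}{\frac{3 \left(-4 - 9 + 1\right)}{-11} - 108}\right) = - 53 \left(116 - \frac{123}{3 \left(- \frac{1}{11}\right) \left(-12\right) - 108}\right) = - 53 \left(116 - \frac{123}{\frac{36}{11} - 108}\right) = - 53 \left(116 - \frac{123}{- \frac{1152}{11}}\right) = - 53 \left(116 - - \frac{451}{384}\right) = - 53 \left(116 + \frac{451}{384}\right) = \left(-53\right) \frac{44995}{384} = - \frac{2384735}{384}$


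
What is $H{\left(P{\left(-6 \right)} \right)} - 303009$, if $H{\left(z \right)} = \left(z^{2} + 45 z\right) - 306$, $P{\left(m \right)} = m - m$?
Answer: $-303315$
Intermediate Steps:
$P{\left(m \right)} = 0$
$H{\left(z \right)} = -306 + z^{2} + 45 z$
$H{\left(P{\left(-6 \right)} \right)} - 303009 = \left(-306 + 0^{2} + 45 \cdot 0\right) - 303009 = \left(-306 + 0 + 0\right) - 303009 = -306 - 303009 = -303315$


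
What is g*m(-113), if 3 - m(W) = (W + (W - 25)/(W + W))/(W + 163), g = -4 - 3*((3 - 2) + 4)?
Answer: -11267/113 ≈ -99.708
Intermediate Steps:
g = -19 (g = -4 - 3*(1 + 4) = -4 - 3*5 = -4 - 15 = -19)
m(W) = 3 - (W + (-25 + W)/(2*W))/(163 + W) (m(W) = 3 - (W + (W - 25)/(W + W))/(W + 163) = 3 - (W + (-25 + W)/((2*W)))/(163 + W) = 3 - (W + (-25 + W)*(1/(2*W)))/(163 + W) = 3 - (W + (-25 + W)/(2*W))/(163 + W))
g*m(-113) = -19*(25 + 4*(-113)² + 977*(-113))/(2*(-113)*(163 - 113)) = -19*(-1)*(25 + 4*12769 - 110401)/(2*113*50) = -19*(-1)*(25 + 51076 - 110401)/(2*113*50) = -19*(-1)*(-59300)/(2*113*50) = -19*593/113 = -11267/113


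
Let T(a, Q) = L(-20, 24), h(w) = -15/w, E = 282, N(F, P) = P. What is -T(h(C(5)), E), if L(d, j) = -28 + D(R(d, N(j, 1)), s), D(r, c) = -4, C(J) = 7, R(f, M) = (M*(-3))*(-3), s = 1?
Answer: 32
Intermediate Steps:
R(f, M) = 9*M (R(f, M) = -3*M*(-3) = 9*M)
L(d, j) = -32 (L(d, j) = -28 - 4 = -32)
T(a, Q) = -32
-T(h(C(5)), E) = -1*(-32) = 32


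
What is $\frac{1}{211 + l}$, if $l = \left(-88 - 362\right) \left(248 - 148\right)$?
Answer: $- \frac{1}{44789} \approx -2.2327 \cdot 10^{-5}$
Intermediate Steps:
$l = -45000$ ($l = \left(-450\right) 100 = -45000$)
$\frac{1}{211 + l} = \frac{1}{211 - 45000} = \frac{1}{-44789} = - \frac{1}{44789}$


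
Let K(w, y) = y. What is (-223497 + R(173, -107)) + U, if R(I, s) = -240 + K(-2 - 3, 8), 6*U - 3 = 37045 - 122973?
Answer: -1428299/6 ≈ -2.3805e+5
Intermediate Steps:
U = -85925/6 (U = 1/2 + (37045 - 122973)/6 = 1/2 + (1/6)*(-85928) = 1/2 - 42964/3 = -85925/6 ≈ -14321.)
R(I, s) = -232 (R(I, s) = -240 + 8 = -232)
(-223497 + R(173, -107)) + U = (-223497 - 232) - 85925/6 = -223729 - 85925/6 = -1428299/6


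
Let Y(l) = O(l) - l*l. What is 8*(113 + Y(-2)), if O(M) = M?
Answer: 856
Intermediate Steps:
Y(l) = l - l² (Y(l) = l - l*l = l - l²)
8*(113 + Y(-2)) = 8*(113 - 2*(1 - 1*(-2))) = 8*(113 - 2*(1 + 2)) = 8*(113 - 2*3) = 8*(113 - 6) = 8*107 = 856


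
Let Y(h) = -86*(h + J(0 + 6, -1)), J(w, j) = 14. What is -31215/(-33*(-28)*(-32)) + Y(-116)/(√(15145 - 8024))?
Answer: 10405/9856 + 8772*√7121/7121 ≈ 105.01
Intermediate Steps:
Y(h) = -1204 - 86*h (Y(h) = -86*(h + 14) = -86*(14 + h) = -1204 - 86*h)
-31215/(-33*(-28)*(-32)) + Y(-116)/(√(15145 - 8024)) = -31215/(-33*(-28)*(-32)) + (-1204 - 86*(-116))/(√(15145 - 8024)) = -31215/(924*(-32)) + (-1204 + 9976)/(√7121) = -31215/(-29568) + 8772*(√7121/7121) = -31215*(-1/29568) + 8772*√7121/7121 = 10405/9856 + 8772*√7121/7121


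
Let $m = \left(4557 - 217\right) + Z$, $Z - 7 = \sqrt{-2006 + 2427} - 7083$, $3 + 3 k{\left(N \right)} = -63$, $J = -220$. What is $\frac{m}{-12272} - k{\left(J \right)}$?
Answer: $\frac{17045}{767} - \frac{\sqrt{421}}{12272} \approx 22.221$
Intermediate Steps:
$k{\left(N \right)} = -22$ ($k{\left(N \right)} = -1 + \frac{1}{3} \left(-63\right) = -1 - 21 = -22$)
$Z = -7076 + \sqrt{421}$ ($Z = 7 - \left(7083 - \sqrt{-2006 + 2427}\right) = 7 - \left(7083 - \sqrt{421}\right) = -7076 + \sqrt{421} \approx -7055.5$)
$m = -2736 + \sqrt{421}$ ($m = \left(4557 - 217\right) - \left(7076 - \sqrt{421}\right) = 4340 - \left(7076 - \sqrt{421}\right) = -2736 + \sqrt{421} \approx -2715.5$)
$\frac{m}{-12272} - k{\left(J \right)} = \frac{-2736 + \sqrt{421}}{-12272} - -22 = \left(-2736 + \sqrt{421}\right) \left(- \frac{1}{12272}\right) + 22 = \left(\frac{171}{767} - \frac{\sqrt{421}}{12272}\right) + 22 = \frac{17045}{767} - \frac{\sqrt{421}}{12272}$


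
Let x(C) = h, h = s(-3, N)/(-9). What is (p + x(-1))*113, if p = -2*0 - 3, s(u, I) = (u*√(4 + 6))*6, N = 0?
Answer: -339 + 226*√10 ≈ 375.67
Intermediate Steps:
s(u, I) = 6*u*√10 (s(u, I) = (u*√10)*6 = 6*u*√10)
p = -3 (p = 0 - 3 = -3)
h = 2*√10 (h = (6*(-3)*√10)/(-9) = -18*√10*(-⅑) = 2*√10 ≈ 6.3246)
x(C) = 2*√10
(p + x(-1))*113 = (-3 + 2*√10)*113 = -339 + 226*√10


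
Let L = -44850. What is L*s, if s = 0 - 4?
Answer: 179400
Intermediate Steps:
s = -4
L*s = -44850*(-4) = 179400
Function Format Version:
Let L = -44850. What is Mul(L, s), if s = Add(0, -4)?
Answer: 179400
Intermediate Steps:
s = -4
Mul(L, s) = Mul(-44850, -4) = 179400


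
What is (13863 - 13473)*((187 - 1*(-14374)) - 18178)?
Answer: -1410630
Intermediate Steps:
(13863 - 13473)*((187 - 1*(-14374)) - 18178) = 390*((187 + 14374) - 18178) = 390*(14561 - 18178) = 390*(-3617) = -1410630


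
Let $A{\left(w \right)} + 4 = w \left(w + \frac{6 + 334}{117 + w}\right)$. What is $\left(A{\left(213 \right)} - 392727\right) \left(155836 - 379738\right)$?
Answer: $\frac{854985012336}{11} \approx 7.7726 \cdot 10^{10}$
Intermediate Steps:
$A{\left(w \right)} = -4 + w \left(w + \frac{340}{117 + w}\right)$ ($A{\left(w \right)} = -4 + w \left(w + \frac{6 + 334}{117 + w}\right) = -4 + w \left(w + \frac{340}{117 + w}\right)$)
$\left(A{\left(213 \right)} - 392727\right) \left(155836 - 379738\right) = \left(\frac{-468 + 213^{3} + 117 \cdot 213^{2} + 336 \cdot 213}{117 + 213} - 392727\right) \left(155836 - 379738\right) = \left(\frac{-468 + 9663597 + 117 \cdot 45369 + 71568}{330} - 392727\right) \left(-223902\right) = \left(\frac{-468 + 9663597 + 5308173 + 71568}{330} - 392727\right) \left(-223902\right) = \left(\frac{1}{330} \cdot 15042870 - 392727\right) \left(-223902\right) = \left(\frac{501429}{11} - 392727\right) \left(-223902\right) = \left(- \frac{3818568}{11}\right) \left(-223902\right) = \frac{854985012336}{11}$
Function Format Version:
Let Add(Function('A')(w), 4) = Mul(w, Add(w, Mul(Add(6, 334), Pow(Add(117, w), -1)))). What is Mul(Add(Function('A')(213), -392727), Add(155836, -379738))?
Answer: Rational(854985012336, 11) ≈ 7.7726e+10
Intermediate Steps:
Function('A')(w) = Add(-4, Mul(w, Add(w, Mul(340, Pow(Add(117, w), -1))))) (Function('A')(w) = Add(-4, Mul(w, Add(w, Mul(Add(6, 334), Pow(Add(117, w), -1))))) = Add(-4, Mul(w, Add(w, Mul(340, Pow(Add(117, w), -1))))))
Mul(Add(Function('A')(213), -392727), Add(155836, -379738)) = Mul(Add(Mul(Pow(Add(117, 213), -1), Add(-468, Pow(213, 3), Mul(117, Pow(213, 2)), Mul(336, 213))), -392727), Add(155836, -379738)) = Mul(Add(Mul(Pow(330, -1), Add(-468, 9663597, Mul(117, 45369), 71568)), -392727), -223902) = Mul(Add(Mul(Rational(1, 330), Add(-468, 9663597, 5308173, 71568)), -392727), -223902) = Mul(Add(Mul(Rational(1, 330), 15042870), -392727), -223902) = Mul(Add(Rational(501429, 11), -392727), -223902) = Mul(Rational(-3818568, 11), -223902) = Rational(854985012336, 11)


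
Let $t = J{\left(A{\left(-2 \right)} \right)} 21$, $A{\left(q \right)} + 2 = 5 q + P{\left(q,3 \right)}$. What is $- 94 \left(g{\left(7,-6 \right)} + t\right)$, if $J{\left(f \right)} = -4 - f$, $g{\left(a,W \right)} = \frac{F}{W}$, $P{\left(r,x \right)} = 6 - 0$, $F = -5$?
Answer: $- \frac{12079}{3} \approx -4026.3$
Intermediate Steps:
$P{\left(r,x \right)} = 6$ ($P{\left(r,x \right)} = 6 + 0 = 6$)
$g{\left(a,W \right)} = - \frac{5}{W}$
$A{\left(q \right)} = 4 + 5 q$ ($A{\left(q \right)} = -2 + \left(5 q + 6\right) = -2 + \left(6 + 5 q\right) = 4 + 5 q$)
$t = 42$ ($t = \left(-4 - \left(4 + 5 \left(-2\right)\right)\right) 21 = \left(-4 - \left(4 - 10\right)\right) 21 = \left(-4 - -6\right) 21 = \left(-4 + 6\right) 21 = 2 \cdot 21 = 42$)
$- 94 \left(g{\left(7,-6 \right)} + t\right) = - 94 \left(- \frac{5}{-6} + 42\right) = - 94 \left(\left(-5\right) \left(- \frac{1}{6}\right) + 42\right) = - 94 \left(\frac{5}{6} + 42\right) = \left(-94\right) \frac{257}{6} = - \frac{12079}{3}$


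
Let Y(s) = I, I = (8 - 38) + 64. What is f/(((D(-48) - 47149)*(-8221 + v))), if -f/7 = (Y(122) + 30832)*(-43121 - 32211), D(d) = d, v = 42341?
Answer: -2034547823/201295205 ≈ -10.107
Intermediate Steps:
I = 34 (I = -30 + 64 = 34)
Y(s) = 34
f = 16276382584 (f = -7*(34 + 30832)*(-43121 - 32211) = -216062*(-75332) = -7*(-2325197512) = 16276382584)
f/(((D(-48) - 47149)*(-8221 + v))) = 16276382584/(((-48 - 47149)*(-8221 + 42341))) = 16276382584/((-47197*34120)) = 16276382584/(-1610361640) = 16276382584*(-1/1610361640) = -2034547823/201295205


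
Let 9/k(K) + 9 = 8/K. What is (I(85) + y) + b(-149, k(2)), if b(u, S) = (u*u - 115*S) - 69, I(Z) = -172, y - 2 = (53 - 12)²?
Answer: 23850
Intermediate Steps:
y = 1683 (y = 2 + (53 - 12)² = 2 + 41² = 2 + 1681 = 1683)
k(K) = 9/(-9 + 8/K)
b(u, S) = -69 + u² - 115*S (b(u, S) = (u² - 115*S) - 69 = -69 + u² - 115*S)
(I(85) + y) + b(-149, k(2)) = (-172 + 1683) + (-69 + (-149)² - (-1035)*2/(-8 + 9*2)) = 1511 + (-69 + 22201 - (-1035)*2/(-8 + 18)) = 1511 + (-69 + 22201 - (-1035)*2/10) = 1511 + (-69 + 22201 - 115*(-9/5)) = 1511 + (-69 + 22201 + 207) = 1511 + 22339 = 23850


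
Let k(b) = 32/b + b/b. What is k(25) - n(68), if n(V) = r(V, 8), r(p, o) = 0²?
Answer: 57/25 ≈ 2.2800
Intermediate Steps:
r(p, o) = 0
k(b) = 1 + 32/b (k(b) = 32/b + 1 = 1 + 32/b)
n(V) = 0
k(25) - n(68) = (32 + 25)/25 - 1*0 = (1/25)*57 + 0 = 57/25 + 0 = 57/25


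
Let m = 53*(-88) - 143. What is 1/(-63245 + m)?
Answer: -1/68052 ≈ -1.4695e-5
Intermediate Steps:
m = -4807 (m = -4664 - 143 = -4807)
1/(-63245 + m) = 1/(-63245 - 4807) = 1/(-68052) = -1/68052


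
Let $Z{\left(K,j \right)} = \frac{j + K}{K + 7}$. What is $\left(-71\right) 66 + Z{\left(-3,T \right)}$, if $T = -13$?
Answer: $-4690$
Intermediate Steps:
$Z{\left(K,j \right)} = \frac{K + j}{7 + K}$
$\left(-71\right) 66 + Z{\left(-3,T \right)} = \left(-71\right) 66 + \frac{-3 - 13}{7 - 3} = -4686 + \frac{1}{4} \left(-16\right) = -4686 - 4 = -4690$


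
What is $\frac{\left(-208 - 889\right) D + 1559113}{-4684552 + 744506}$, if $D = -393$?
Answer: $- \frac{995117}{1970023} \approx -0.50513$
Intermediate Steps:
$\frac{\left(-208 - 889\right) D + 1559113}{-4684552 + 744506} = \frac{\left(-208 - 889\right) \left(-393\right) + 1559113}{-4684552 + 744506} = \frac{\left(-1097\right) \left(-393\right) + 1559113}{-3940046} = \left(431121 + 1559113\right) \left(- \frac{1}{3940046}\right) = 1990234 \left(- \frac{1}{3940046}\right) = - \frac{995117}{1970023}$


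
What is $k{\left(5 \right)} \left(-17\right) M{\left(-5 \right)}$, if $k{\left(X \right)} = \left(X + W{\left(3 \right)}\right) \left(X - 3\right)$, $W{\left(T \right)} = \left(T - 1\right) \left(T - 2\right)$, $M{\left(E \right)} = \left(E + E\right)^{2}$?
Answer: $-23800$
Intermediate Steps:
$M{\left(E \right)} = 4 E^{2}$ ($M{\left(E \right)} = \left(2 E\right)^{2} = 4 E^{2}$)
$W{\left(T \right)} = \left(-1 + T\right) \left(-2 + T\right)$
$k{\left(X \right)} = \left(-3 + X\right) \left(2 + X\right)$ ($k{\left(X \right)} = \left(X + \left(2 + 3^{2} - 9\right)\right) \left(X - 3\right) = \left(X + \left(2 + 9 - 9\right)\right) \left(-3 + X\right) = \left(X + 2\right) \left(-3 + X\right) = \left(2 + X\right) \left(-3 + X\right) = \left(-3 + X\right) \left(2 + X\right)$)
$k{\left(5 \right)} \left(-17\right) M{\left(-5 \right)} = \left(-6 + 5^{2} - 5\right) \left(-17\right) 4 \left(-5\right)^{2} = \left(-6 + 25 - 5\right) \left(-17\right) 4 \cdot 25 = 14 \left(-17\right) 100 = \left(-238\right) 100 = -23800$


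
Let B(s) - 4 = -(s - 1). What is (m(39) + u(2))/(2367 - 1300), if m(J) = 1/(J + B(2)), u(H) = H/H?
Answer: 43/44814 ≈ 0.00095952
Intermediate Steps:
u(H) = 1
B(s) = 5 - s (B(s) = 4 - (s - 1) = 4 - (-1 + s) = 4 + (1 - s) = 5 - s)
m(J) = 1/(3 + J) (m(J) = 1/(J + (5 - 1*2)) = 1/(J + (5 - 2)) = 1/(J + 3) = 1/(3 + J))
(m(39) + u(2))/(2367 - 1300) = (1/(3 + 39) + 1)/(2367 - 1300) = (1/42 + 1)/1067 = (1/42 + 1)*(1/1067) = (43/42)*(1/1067) = 43/44814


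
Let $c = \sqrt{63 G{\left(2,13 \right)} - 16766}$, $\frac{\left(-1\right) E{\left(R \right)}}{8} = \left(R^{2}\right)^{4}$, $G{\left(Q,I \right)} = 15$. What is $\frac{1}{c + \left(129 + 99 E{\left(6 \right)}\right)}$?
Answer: $- \frac{1330255743}{1769580341784497870} - \frac{i \sqrt{15821}}{1769580341784497870} \approx -7.5174 \cdot 10^{-10} - 7.108 \cdot 10^{-17} i$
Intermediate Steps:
$E{\left(R \right)} = - 8 R^{8}$ ($E{\left(R \right)} = - 8 \left(R^{2}\right)^{4} = - 8 R^{8}$)
$c = i \sqrt{15821}$ ($c = \sqrt{63 \cdot 15 - 16766} = \sqrt{945 - 16766} = \sqrt{-15821} = i \sqrt{15821} \approx 125.78 i$)
$\frac{1}{c + \left(129 + 99 E{\left(6 \right)}\right)} = \frac{1}{i \sqrt{15821} + \left(129 + 99 \left(- 8 \cdot 6^{8}\right)\right)} = \frac{1}{i \sqrt{15821} + \left(129 + 99 \left(\left(-8\right) 1679616\right)\right)} = \frac{1}{i \sqrt{15821} + \left(129 + 99 \left(-13436928\right)\right)} = \frac{1}{i \sqrt{15821} + \left(129 - 1330255872\right)} = \frac{1}{i \sqrt{15821} - 1330255743} = \frac{1}{-1330255743 + i \sqrt{15821}}$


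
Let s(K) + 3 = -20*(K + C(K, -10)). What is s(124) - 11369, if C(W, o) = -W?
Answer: -11372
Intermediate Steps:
s(K) = -3 (s(K) = -3 - 20*(K - K) = -3 - 20*0 = -3 + 0 = -3)
s(124) - 11369 = -3 - 11369 = -11372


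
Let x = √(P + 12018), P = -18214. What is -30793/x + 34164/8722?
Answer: 17082/4361 + 30793*I*√1549/3098 ≈ 3.917 + 391.2*I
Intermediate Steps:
x = 2*I*√1549 (x = √(-18214 + 12018) = √(-6196) = 2*I*√1549 ≈ 78.715*I)
-30793/x + 34164/8722 = -30793*(-I*√1549/3098) + 34164/8722 = -(-30793)*I*√1549/3098 + 34164*(1/8722) = 30793*I*√1549/3098 + 17082/4361 = 17082/4361 + 30793*I*√1549/3098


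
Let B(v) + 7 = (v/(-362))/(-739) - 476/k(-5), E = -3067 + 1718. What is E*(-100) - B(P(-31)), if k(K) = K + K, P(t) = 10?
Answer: 90193292398/668795 ≈ 1.3486e+5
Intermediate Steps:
E = -1349
k(K) = 2*K
B(v) = 203/5 + v/267518 (B(v) = -7 + ((v/(-362))/(-739) - 476/(2*(-5))) = -7 + ((v*(-1/362))*(-1/739) - 476/(-10)) = -7 + (-v/362*(-1/739) - 476*(-1/10)) = -7 + (v/267518 + 238/5) = -7 + (238/5 + v/267518) = 203/5 + v/267518)
E*(-100) - B(P(-31)) = -1349*(-100) - (203/5 + (1/267518)*10) = 134900 - (203/5 + 5/133759) = 134900 - 1*27153102/668795 = 134900 - 27153102/668795 = 90193292398/668795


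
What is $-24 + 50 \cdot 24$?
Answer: $1176$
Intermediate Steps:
$-24 + 50 \cdot 24 = -24 + 1200 = 1176$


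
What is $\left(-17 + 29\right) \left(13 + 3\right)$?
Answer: $192$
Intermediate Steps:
$\left(-17 + 29\right) \left(13 + 3\right) = 12 \cdot 16 = 192$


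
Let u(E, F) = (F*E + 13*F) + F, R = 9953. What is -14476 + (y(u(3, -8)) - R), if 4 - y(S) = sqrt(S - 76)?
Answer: -24425 - 2*I*sqrt(53) ≈ -24425.0 - 14.56*I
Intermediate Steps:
u(E, F) = 14*F + E*F (u(E, F) = (E*F + 13*F) + F = (13*F + E*F) + F = 14*F + E*F)
y(S) = 4 - sqrt(-76 + S) (y(S) = 4 - sqrt(S - 76) = 4 - sqrt(-76 + S))
-14476 + (y(u(3, -8)) - R) = -14476 + ((4 - sqrt(-76 - 8*(14 + 3))) - 1*9953) = -14476 + ((4 - sqrt(-76 - 8*17)) - 9953) = -14476 + ((4 - sqrt(-76 - 136)) - 9953) = -14476 + ((4 - sqrt(-212)) - 9953) = -14476 + ((4 - 2*I*sqrt(53)) - 9953) = -14476 + (-9949 - 2*I*sqrt(53)) = -24425 - 2*I*sqrt(53)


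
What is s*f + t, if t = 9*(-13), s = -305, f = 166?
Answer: -50747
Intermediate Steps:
t = -117
s*f + t = -305*166 - 117 = -50630 - 117 = -50747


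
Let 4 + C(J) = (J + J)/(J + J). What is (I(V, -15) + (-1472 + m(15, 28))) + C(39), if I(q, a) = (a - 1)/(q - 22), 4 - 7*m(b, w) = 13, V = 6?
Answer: -10327/7 ≈ -1475.3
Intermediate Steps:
m(b, w) = -9/7 (m(b, w) = 4/7 - ⅐*13 = 4/7 - 13/7 = -9/7)
I(q, a) = (-1 + a)/(-22 + q)
C(J) = -3 (C(J) = -4 + (J + J)/(J + J) = -4 + (2*J)/((2*J)) = -4 + (2*J)*(1/(2*J)) = -4 + 1 = -3)
(I(V, -15) + (-1472 + m(15, 28))) + C(39) = ((-1 - 15)/(-22 + 6) + (-1472 - 9/7)) - 3 = (-16/(-16) - 10313/7) - 3 = (-1/16*(-16) - 10313/7) - 3 = (1 - 10313/7) - 3 = -10306/7 - 3 = -10327/7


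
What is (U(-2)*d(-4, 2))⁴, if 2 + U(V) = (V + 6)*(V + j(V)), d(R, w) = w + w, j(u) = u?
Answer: 26873856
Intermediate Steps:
d(R, w) = 2*w
U(V) = -2 + 2*V*(6 + V) (U(V) = -2 + (V + 6)*(V + V) = -2 + (6 + V)*(2*V) = -2 + 2*V*(6 + V))
(U(-2)*d(-4, 2))⁴ = ((-2 + 2*(-2)² + 12*(-2))*(2*2))⁴ = ((-2 + 2*4 - 24)*4)⁴ = ((-2 + 8 - 24)*4)⁴ = (-18*4)⁴ = (-72)⁴ = 26873856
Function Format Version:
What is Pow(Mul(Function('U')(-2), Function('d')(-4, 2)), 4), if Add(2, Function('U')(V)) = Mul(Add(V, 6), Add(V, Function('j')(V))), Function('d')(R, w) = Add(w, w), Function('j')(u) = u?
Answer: 26873856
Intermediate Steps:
Function('d')(R, w) = Mul(2, w)
Function('U')(V) = Add(-2, Mul(2, V, Add(6, V))) (Function('U')(V) = Add(-2, Mul(Add(V, 6), Add(V, V))) = Add(-2, Mul(Add(6, V), Mul(2, V))) = Add(-2, Mul(2, V, Add(6, V))))
Pow(Mul(Function('U')(-2), Function('d')(-4, 2)), 4) = Pow(Mul(Add(-2, Mul(2, Pow(-2, 2)), Mul(12, -2)), Mul(2, 2)), 4) = Pow(Mul(Add(-2, Mul(2, 4), -24), 4), 4) = Pow(Mul(Add(-2, 8, -24), 4), 4) = Pow(Mul(-18, 4), 4) = Pow(-72, 4) = 26873856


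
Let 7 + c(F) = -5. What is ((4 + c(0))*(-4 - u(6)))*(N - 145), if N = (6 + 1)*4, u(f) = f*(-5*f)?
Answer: 164736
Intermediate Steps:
c(F) = -12 (c(F) = -7 - 5 = -12)
u(f) = -5*f²
N = 28 (N = 7*4 = 28)
((4 + c(0))*(-4 - u(6)))*(N - 145) = ((4 - 12)*(-4 - (-5)*6²))*(28 - 145) = -8*(-4 - (-5)*36)*(-117) = -8*(-4 - 1*(-180))*(-117) = -8*(-4 + 180)*(-117) = -8*176*(-117) = -1408*(-117) = 164736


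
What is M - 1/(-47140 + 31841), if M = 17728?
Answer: 271220673/15299 ≈ 17728.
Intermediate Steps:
M - 1/(-47140 + 31841) = 17728 - 1/(-47140 + 31841) = 17728 - 1/(-15299) = 17728 - 1*(-1/15299) = 17728 + 1/15299 = 271220673/15299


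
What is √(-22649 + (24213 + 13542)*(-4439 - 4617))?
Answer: I*√341931929 ≈ 18491.0*I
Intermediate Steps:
√(-22649 + (24213 + 13542)*(-4439 - 4617)) = √(-22649 + 37755*(-9056)) = √(-22649 - 341909280) = √(-341931929) = I*√341931929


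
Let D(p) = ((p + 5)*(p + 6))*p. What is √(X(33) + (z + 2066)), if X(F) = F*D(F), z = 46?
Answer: √1616010 ≈ 1271.2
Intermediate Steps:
D(p) = p*(5 + p)*(6 + p) (D(p) = ((5 + p)*(6 + p))*p = p*(5 + p)*(6 + p))
X(F) = F²*(30 + F² + 11*F) (X(F) = F*(F*(30 + F² + 11*F)) = F²*(30 + F² + 11*F))
√(X(33) + (z + 2066)) = √(33²*(30 + 33² + 11*33) + (46 + 2066)) = √(1089*(30 + 1089 + 363) + 2112) = √(1089*1482 + 2112) = √(1613898 + 2112) = √1616010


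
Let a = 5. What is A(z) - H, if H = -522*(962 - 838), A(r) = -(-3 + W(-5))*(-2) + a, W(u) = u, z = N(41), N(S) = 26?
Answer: 64717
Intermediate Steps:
z = 26
A(r) = -11 (A(r) = -(-3 - 5)*(-2) + 5 = -1*(-8)*(-2) + 5 = 8*(-2) + 5 = -16 + 5 = -11)
H = -64728 (H = -522*124 = -64728)
A(z) - H = -11 - 1*(-64728) = -11 + 64728 = 64717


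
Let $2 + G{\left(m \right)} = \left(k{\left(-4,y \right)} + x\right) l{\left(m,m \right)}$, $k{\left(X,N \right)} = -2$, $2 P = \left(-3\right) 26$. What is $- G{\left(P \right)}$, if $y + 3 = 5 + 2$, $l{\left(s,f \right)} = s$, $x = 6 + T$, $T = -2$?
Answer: $80$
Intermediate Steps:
$x = 4$ ($x = 6 - 2 = 4$)
$y = 4$ ($y = -3 + \left(5 + 2\right) = -3 + 7 = 4$)
$P = -39$ ($P = \frac{\left(-3\right) 26}{2} = \frac{1}{2} \left(-78\right) = -39$)
$G{\left(m \right)} = -2 + 2 m$ ($G{\left(m \right)} = -2 + \left(-2 + 4\right) m = -2 + 2 m$)
$- G{\left(P \right)} = - (-2 + 2 \left(-39\right)) = - (-2 - 78) = \left(-1\right) \left(-80\right) = 80$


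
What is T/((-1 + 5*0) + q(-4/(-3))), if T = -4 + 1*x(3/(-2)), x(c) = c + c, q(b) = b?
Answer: -21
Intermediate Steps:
x(c) = 2*c
T = -7 (T = -4 + 1*(2*(3/(-2))) = -4 + 1*(2*(3*(-½))) = -4 + 1*(2*(-3/2)) = -4 + 1*(-3) = -4 - 3 = -7)
T/((-1 + 5*0) + q(-4/(-3))) = -7/((-1 + 5*0) - 4/(-3)) = -7/((-1 + 0) - 4*(-⅓)) = -7/(-1 + 4/3) = -7/⅓ = -7*3 = -21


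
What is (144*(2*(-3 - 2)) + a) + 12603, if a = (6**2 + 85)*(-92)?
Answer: 31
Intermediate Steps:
a = -11132 (a = (36 + 85)*(-92) = 121*(-92) = -11132)
(144*(2*(-3 - 2)) + a) + 12603 = (144*(2*(-3 - 2)) - 11132) + 12603 = (144*(2*(-5)) - 11132) + 12603 = (144*(-10) - 11132) + 12603 = (-1440 - 11132) + 12603 = -12572 + 12603 = 31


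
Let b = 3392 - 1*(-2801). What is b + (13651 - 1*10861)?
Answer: 8983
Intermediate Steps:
b = 6193 (b = 3392 + 2801 = 6193)
b + (13651 - 1*10861) = 6193 + (13651 - 1*10861) = 6193 + (13651 - 10861) = 6193 + 2790 = 8983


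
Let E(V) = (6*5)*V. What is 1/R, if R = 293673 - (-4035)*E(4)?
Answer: 1/777873 ≈ 1.2856e-6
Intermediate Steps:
E(V) = 30*V
R = 777873 (R = 293673 - (-4035)*30*4 = 293673 - (-4035)*120 = 293673 - 1*(-484200) = 293673 + 484200 = 777873)
1/R = 1/777873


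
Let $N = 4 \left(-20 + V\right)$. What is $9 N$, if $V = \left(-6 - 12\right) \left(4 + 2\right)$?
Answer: $-4608$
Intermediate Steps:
$V = -108$ ($V = \left(-18\right) 6 = -108$)
$N = -512$ ($N = 4 \left(-20 - 108\right) = 4 \left(-128\right) = -512$)
$9 N = 9 \left(-512\right) = -4608$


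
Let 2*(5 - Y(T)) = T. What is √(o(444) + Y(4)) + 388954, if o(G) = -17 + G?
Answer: 388954 + √430 ≈ 3.8898e+5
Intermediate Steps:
Y(T) = 5 - T/2
√(o(444) + Y(4)) + 388954 = √((-17 + 444) + (5 - ½*4)) + 388954 = √(427 + (5 - 2)) + 388954 = √(427 + 3) + 388954 = √430 + 388954 = 388954 + √430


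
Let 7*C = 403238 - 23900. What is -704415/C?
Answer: -1643635/126446 ≈ -12.999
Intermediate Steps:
C = 379338/7 (C = (403238 - 23900)/7 = (1/7)*379338 = 379338/7 ≈ 54191.)
-704415/C = -704415/379338/7 = -704415*7/379338 = -1643635/126446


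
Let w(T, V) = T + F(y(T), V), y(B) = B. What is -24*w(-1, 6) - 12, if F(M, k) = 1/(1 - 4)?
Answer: 20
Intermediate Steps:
F(M, k) = -1/3 (F(M, k) = 1/(-3) = -1/3)
w(T, V) = -1/3 + T (w(T, V) = T - 1/3 = -1/3 + T)
-24*w(-1, 6) - 12 = -24*(-1/3 - 1) - 12 = -24*(-4)/3 - 12 = -4*(-8) - 12 = 32 - 12 = 20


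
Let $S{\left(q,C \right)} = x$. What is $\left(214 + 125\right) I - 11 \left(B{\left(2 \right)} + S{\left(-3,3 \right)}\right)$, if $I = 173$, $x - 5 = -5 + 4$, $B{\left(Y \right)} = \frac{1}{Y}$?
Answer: $\frac{117195}{2} \approx 58598.0$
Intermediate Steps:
$x = 4$ ($x = 5 + \left(-5 + 4\right) = 5 - 1 = 4$)
$S{\left(q,C \right)} = 4$
$\left(214 + 125\right) I - 11 \left(B{\left(2 \right)} + S{\left(-3,3 \right)}\right) = \left(214 + 125\right) 173 - 11 \left(\frac{1}{2} + 4\right) = 339 \cdot 173 - 11 \left(\frac{1}{2} + 4\right) = 58647 - \frac{99}{2} = \frac{117195}{2}$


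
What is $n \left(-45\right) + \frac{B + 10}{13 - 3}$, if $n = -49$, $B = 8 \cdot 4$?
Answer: $\frac{11046}{5} \approx 2209.2$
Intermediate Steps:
$B = 32$
$n \left(-45\right) + \frac{B + 10}{13 - 3} = \left(-49\right) \left(-45\right) + \frac{32 + 10}{13 - 3} = 2205 + \frac{42}{10} = 2205 + 42 \cdot \frac{1}{10} = 2205 + \frac{21}{5} = \frac{11046}{5}$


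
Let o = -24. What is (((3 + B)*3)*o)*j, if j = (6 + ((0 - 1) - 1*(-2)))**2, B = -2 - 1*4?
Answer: 10584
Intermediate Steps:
B = -6 (B = -2 - 4 = -6)
j = 49 (j = (6 + (-1 + 2))**2 = (6 + 1)**2 = 7**2 = 49)
(((3 + B)*3)*o)*j = (((3 - 6)*3)*(-24))*49 = (-3*3*(-24))*49 = -9*(-24)*49 = 216*49 = 10584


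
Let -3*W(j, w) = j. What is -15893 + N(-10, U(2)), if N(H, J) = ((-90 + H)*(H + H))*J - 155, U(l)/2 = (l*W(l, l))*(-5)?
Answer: 31856/3 ≈ 10619.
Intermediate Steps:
W(j, w) = -j/3
U(l) = 10*l²/3 (U(l) = 2*((l*(-l/3))*(-5)) = 2*(-l²/3*(-5)) = 2*(5*l²/3) = 10*l²/3)
N(H, J) = -155 + 2*H*J*(-90 + H) (N(H, J) = ((-90 + H)*(2*H))*J - 155 = (2*H*(-90 + H))*J - 155 = 2*H*J*(-90 + H) - 155 = -155 + 2*H*J*(-90 + H))
-15893 + N(-10, U(2)) = -15893 + (-155 - 180*(-10)*(10/3)*2² + 2*((10/3)*2²)*(-10)²) = -15893 + (-155 - 180*(-10)*(10/3)*4 + 2*((10/3)*4)*100) = -15893 + (-155 - 180*(-10)*40/3 + 2*(40/3)*100) = -15893 + (-155 + 24000 + 8000/3) = -15893 + 79535/3 = 31856/3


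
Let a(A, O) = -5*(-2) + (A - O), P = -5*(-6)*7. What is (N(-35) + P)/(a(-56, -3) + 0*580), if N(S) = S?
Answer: -175/43 ≈ -4.0698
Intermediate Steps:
P = 210 (P = 30*7 = 210)
a(A, O) = 10 + A - O (a(A, O) = 10 + (A - O) = 10 + A - O)
(N(-35) + P)/(a(-56, -3) + 0*580) = (-35 + 210)/((10 - 56 - 1*(-3)) + 0*580) = 175/((10 - 56 + 3) + 0) = 175/(-43 + 0) = 175/(-43) = 175*(-1/43) = -175/43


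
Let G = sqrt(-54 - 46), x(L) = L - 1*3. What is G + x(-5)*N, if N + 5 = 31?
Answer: -208 + 10*I ≈ -208.0 + 10.0*I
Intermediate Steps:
N = 26 (N = -5 + 31 = 26)
x(L) = -3 + L (x(L) = L - 3 = -3 + L)
G = 10*I (G = sqrt(-100) = 10*I ≈ 10.0*I)
G + x(-5)*N = 10*I + (-3 - 5)*26 = 10*I - 8*26 = 10*I - 208 = -208 + 10*I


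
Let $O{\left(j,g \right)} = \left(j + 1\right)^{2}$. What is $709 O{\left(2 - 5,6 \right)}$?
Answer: $2836$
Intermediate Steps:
$O{\left(j,g \right)} = \left(1 + j\right)^{2}$
$709 O{\left(2 - 5,6 \right)} = 709 \left(1 + \left(2 - 5\right)\right)^{2} = 709 \left(1 - 3\right)^{2} = 709 \left(-2\right)^{2} = 709 \cdot 4 = 2836$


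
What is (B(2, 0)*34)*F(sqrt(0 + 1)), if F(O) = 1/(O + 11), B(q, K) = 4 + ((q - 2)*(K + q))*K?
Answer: 34/3 ≈ 11.333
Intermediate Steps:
B(q, K) = 4 + K*(-2 + q)*(K + q) (B(q, K) = 4 + ((-2 + q)*(K + q))*K = 4 + K*(-2 + q)*(K + q))
F(O) = 1/(11 + O)
(B(2, 0)*34)*F(sqrt(0 + 1)) = ((4 - 2*0**2 + 0*2**2 + 2*0**2 - 2*0*2)*34)/(11 + sqrt(0 + 1)) = ((4 - 2*0 + 0*4 + 2*0 + 0)*34)/(11 + sqrt(1)) = ((4 + 0 + 0 + 0 + 0)*34)/(11 + 1) = (4*34)/12 = 136*(1/12) = 34/3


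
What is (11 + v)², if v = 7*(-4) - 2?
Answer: 361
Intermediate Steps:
v = -30 (v = -28 - 2 = -30)
(11 + v)² = (11 - 30)² = (-19)² = 361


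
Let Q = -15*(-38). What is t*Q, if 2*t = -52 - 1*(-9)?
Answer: -12255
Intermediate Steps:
t = -43/2 (t = (-52 - 1*(-9))/2 = (-52 + 9)/2 = (1/2)*(-43) = -43/2 ≈ -21.500)
Q = 570
t*Q = -43/2*570 = -12255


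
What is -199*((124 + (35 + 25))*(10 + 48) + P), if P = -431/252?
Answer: -535093687/252 ≈ -2.1234e+6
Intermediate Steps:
P = -431/252 (P = -431*1/252 = -431/252 ≈ -1.7103)
-199*((124 + (35 + 25))*(10 + 48) + P) = -199*((124 + (35 + 25))*(10 + 48) - 431/252) = -199*((124 + 60)*58 - 431/252) = -199*(184*58 - 431/252) = -199*(10672 - 431/252) = -199*2688913/252 = -535093687/252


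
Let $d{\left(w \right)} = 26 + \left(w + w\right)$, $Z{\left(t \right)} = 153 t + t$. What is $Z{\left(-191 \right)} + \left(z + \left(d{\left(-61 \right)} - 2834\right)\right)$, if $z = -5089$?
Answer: $-37433$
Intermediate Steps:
$Z{\left(t \right)} = 154 t$
$d{\left(w \right)} = 26 + 2 w$
$Z{\left(-191 \right)} + \left(z + \left(d{\left(-61 \right)} - 2834\right)\right) = 154 \left(-191\right) + \left(-5089 + \left(\left(26 + 2 \left(-61\right)\right) - 2834\right)\right) = -29414 + \left(-5089 + \left(\left(26 - 122\right) - 2834\right)\right) = -29414 - 8019 = -37433$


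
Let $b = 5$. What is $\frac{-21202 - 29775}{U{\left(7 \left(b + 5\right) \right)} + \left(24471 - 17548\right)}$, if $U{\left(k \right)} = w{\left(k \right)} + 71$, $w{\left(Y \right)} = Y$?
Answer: $- \frac{50977}{7064} \approx -7.2164$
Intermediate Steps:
$U{\left(k \right)} = 71 + k$ ($U{\left(k \right)} = k + 71 = 71 + k$)
$\frac{-21202 - 29775}{U{\left(7 \left(b + 5\right) \right)} + \left(24471 - 17548\right)} = \frac{-21202 - 29775}{\left(71 + 7 \left(5 + 5\right)\right) + \left(24471 - 17548\right)} = - \frac{50977}{\left(71 + 7 \cdot 10\right) + 6923} = - \frac{50977}{\left(71 + 70\right) + 6923} = - \frac{50977}{141 + 6923} = - \frac{50977}{7064}$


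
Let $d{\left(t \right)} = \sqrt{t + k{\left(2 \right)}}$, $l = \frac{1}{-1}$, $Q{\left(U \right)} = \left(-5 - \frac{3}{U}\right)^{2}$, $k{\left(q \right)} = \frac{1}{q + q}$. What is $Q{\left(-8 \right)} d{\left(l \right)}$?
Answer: $\frac{1369 i \sqrt{3}}{128} \approx 18.525 i$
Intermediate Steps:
$k{\left(q \right)} = \frac{1}{2 q}$
$l = -1$
$d{\left(t \right)} = \sqrt{\frac{1}{4} + t}$ ($d{\left(t \right)} = \sqrt{t + \frac{1}{2 \cdot 2}} = \sqrt{t + \frac{1}{2} \cdot \frac{1}{2}} = \sqrt{t + \frac{1}{4}} = \sqrt{\frac{1}{4} + t}$)
$Q{\left(-8 \right)} d{\left(l \right)} = \frac{\left(3 + 5 \left(-8\right)\right)^{2}}{64} \frac{\sqrt{1 + 4 \left(-1\right)}}{2} = \frac{\left(3 - 40\right)^{2}}{64} \frac{\sqrt{1 - 4}}{2} = \frac{\left(-37\right)^{2}}{64} \frac{\sqrt{-3}}{2} = \frac{1}{64} \cdot 1369 \frac{i \sqrt{3}}{2} = \frac{1369 \frac{i \sqrt{3}}{2}}{64} = \frac{1369 i \sqrt{3}}{128}$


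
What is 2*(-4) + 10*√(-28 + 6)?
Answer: -8 + 10*I*√22 ≈ -8.0 + 46.904*I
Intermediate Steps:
2*(-4) + 10*√(-28 + 6) = -8 + 10*√(-22) = -8 + 10*(I*√22) = -8 + 10*I*√22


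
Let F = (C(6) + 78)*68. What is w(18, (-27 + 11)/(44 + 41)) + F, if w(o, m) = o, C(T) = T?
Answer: 5730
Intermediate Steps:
F = 5712 (F = (6 + 78)*68 = 84*68 = 5712)
w(18, (-27 + 11)/(44 + 41)) + F = 18 + 5712 = 5730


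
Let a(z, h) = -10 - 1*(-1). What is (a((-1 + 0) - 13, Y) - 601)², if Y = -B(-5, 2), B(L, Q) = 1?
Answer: 372100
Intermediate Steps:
Y = -1 (Y = -1*1 = -1)
a(z, h) = -9 (a(z, h) = -10 + 1 = -9)
(a((-1 + 0) - 13, Y) - 601)² = (-9 - 601)² = (-610)² = 372100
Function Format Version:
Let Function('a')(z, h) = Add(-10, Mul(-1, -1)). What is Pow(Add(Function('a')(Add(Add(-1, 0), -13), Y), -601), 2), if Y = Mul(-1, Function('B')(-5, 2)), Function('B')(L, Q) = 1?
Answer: 372100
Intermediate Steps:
Y = -1 (Y = Mul(-1, 1) = -1)
Function('a')(z, h) = -9 (Function('a')(z, h) = Add(-10, 1) = -9)
Pow(Add(Function('a')(Add(Add(-1, 0), -13), Y), -601), 2) = Pow(Add(-9, -601), 2) = Pow(-610, 2) = 372100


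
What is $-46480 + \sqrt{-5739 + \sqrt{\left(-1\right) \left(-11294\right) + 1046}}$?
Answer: $-46480 + i \sqrt{5739 - 2 \sqrt{3085}} \approx -46480.0 + 75.019 i$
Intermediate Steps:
$-46480 + \sqrt{-5739 + \sqrt{\left(-1\right) \left(-11294\right) + 1046}} = -46480 + \sqrt{-5739 + \sqrt{11294 + 1046}} = -46480 + \sqrt{-5739 + \sqrt{12340}} = -46480 + \sqrt{-5739 + 2 \sqrt{3085}}$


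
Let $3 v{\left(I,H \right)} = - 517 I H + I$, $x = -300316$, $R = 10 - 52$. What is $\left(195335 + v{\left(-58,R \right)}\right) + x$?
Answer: $- \frac{1574413}{3} \approx -5.248 \cdot 10^{5}$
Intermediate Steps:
$R = -42$ ($R = 10 - 52 = -42$)
$v{\left(I,H \right)} = \frac{I}{3} - \frac{517 H I}{3}$ ($v{\left(I,H \right)} = \frac{- 517 I H + I}{3} = \frac{- 517 H I + I}{3} = \frac{I - 517 H I}{3} = \frac{I}{3} - \frac{517 H I}{3}$)
$\left(195335 + v{\left(-58,R \right)}\right) + x = \left(195335 + \frac{1}{3} \left(-58\right) \left(1 - -21714\right)\right) - 300316 = \left(195335 + \frac{1}{3} \left(-58\right) \left(1 + 21714\right)\right) - 300316 = \left(195335 + \frac{1}{3} \left(-58\right) 21715\right) - 300316 = \left(195335 - \frac{1259470}{3}\right) - 300316 = - \frac{673465}{3} - 300316 = - \frac{1574413}{3}$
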